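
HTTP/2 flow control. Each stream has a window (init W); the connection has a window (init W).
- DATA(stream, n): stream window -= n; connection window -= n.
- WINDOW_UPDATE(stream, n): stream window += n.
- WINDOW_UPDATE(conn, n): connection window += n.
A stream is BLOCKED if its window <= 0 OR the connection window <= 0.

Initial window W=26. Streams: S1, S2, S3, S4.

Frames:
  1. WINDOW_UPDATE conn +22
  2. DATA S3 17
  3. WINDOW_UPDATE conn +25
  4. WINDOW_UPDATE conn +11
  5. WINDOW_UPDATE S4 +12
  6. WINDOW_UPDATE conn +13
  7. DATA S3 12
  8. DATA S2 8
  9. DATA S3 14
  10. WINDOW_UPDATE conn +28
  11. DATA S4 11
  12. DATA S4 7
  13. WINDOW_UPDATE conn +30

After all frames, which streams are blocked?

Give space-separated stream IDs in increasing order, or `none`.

Answer: S3

Derivation:
Op 1: conn=48 S1=26 S2=26 S3=26 S4=26 blocked=[]
Op 2: conn=31 S1=26 S2=26 S3=9 S4=26 blocked=[]
Op 3: conn=56 S1=26 S2=26 S3=9 S4=26 blocked=[]
Op 4: conn=67 S1=26 S2=26 S3=9 S4=26 blocked=[]
Op 5: conn=67 S1=26 S2=26 S3=9 S4=38 blocked=[]
Op 6: conn=80 S1=26 S2=26 S3=9 S4=38 blocked=[]
Op 7: conn=68 S1=26 S2=26 S3=-3 S4=38 blocked=[3]
Op 8: conn=60 S1=26 S2=18 S3=-3 S4=38 blocked=[3]
Op 9: conn=46 S1=26 S2=18 S3=-17 S4=38 blocked=[3]
Op 10: conn=74 S1=26 S2=18 S3=-17 S4=38 blocked=[3]
Op 11: conn=63 S1=26 S2=18 S3=-17 S4=27 blocked=[3]
Op 12: conn=56 S1=26 S2=18 S3=-17 S4=20 blocked=[3]
Op 13: conn=86 S1=26 S2=18 S3=-17 S4=20 blocked=[3]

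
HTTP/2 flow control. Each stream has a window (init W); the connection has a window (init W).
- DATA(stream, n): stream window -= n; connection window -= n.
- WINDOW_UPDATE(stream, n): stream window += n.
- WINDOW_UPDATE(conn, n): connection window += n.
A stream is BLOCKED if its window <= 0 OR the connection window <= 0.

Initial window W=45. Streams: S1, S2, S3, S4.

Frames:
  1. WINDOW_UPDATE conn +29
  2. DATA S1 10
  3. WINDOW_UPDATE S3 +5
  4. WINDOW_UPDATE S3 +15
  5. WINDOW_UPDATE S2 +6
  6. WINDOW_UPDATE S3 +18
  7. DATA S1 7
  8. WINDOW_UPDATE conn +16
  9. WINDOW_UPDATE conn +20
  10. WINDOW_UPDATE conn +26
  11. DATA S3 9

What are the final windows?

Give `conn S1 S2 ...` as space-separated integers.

Answer: 110 28 51 74 45

Derivation:
Op 1: conn=74 S1=45 S2=45 S3=45 S4=45 blocked=[]
Op 2: conn=64 S1=35 S2=45 S3=45 S4=45 blocked=[]
Op 3: conn=64 S1=35 S2=45 S3=50 S4=45 blocked=[]
Op 4: conn=64 S1=35 S2=45 S3=65 S4=45 blocked=[]
Op 5: conn=64 S1=35 S2=51 S3=65 S4=45 blocked=[]
Op 6: conn=64 S1=35 S2=51 S3=83 S4=45 blocked=[]
Op 7: conn=57 S1=28 S2=51 S3=83 S4=45 blocked=[]
Op 8: conn=73 S1=28 S2=51 S3=83 S4=45 blocked=[]
Op 9: conn=93 S1=28 S2=51 S3=83 S4=45 blocked=[]
Op 10: conn=119 S1=28 S2=51 S3=83 S4=45 blocked=[]
Op 11: conn=110 S1=28 S2=51 S3=74 S4=45 blocked=[]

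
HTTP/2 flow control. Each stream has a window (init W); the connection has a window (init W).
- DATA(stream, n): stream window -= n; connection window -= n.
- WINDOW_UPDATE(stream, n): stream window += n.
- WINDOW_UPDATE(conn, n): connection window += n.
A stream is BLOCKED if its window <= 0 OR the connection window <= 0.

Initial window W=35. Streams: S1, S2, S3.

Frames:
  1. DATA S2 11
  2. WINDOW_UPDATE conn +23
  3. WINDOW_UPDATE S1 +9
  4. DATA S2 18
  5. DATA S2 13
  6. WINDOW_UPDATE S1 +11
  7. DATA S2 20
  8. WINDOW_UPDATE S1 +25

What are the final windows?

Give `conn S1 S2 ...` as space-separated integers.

Answer: -4 80 -27 35

Derivation:
Op 1: conn=24 S1=35 S2=24 S3=35 blocked=[]
Op 2: conn=47 S1=35 S2=24 S3=35 blocked=[]
Op 3: conn=47 S1=44 S2=24 S3=35 blocked=[]
Op 4: conn=29 S1=44 S2=6 S3=35 blocked=[]
Op 5: conn=16 S1=44 S2=-7 S3=35 blocked=[2]
Op 6: conn=16 S1=55 S2=-7 S3=35 blocked=[2]
Op 7: conn=-4 S1=55 S2=-27 S3=35 blocked=[1, 2, 3]
Op 8: conn=-4 S1=80 S2=-27 S3=35 blocked=[1, 2, 3]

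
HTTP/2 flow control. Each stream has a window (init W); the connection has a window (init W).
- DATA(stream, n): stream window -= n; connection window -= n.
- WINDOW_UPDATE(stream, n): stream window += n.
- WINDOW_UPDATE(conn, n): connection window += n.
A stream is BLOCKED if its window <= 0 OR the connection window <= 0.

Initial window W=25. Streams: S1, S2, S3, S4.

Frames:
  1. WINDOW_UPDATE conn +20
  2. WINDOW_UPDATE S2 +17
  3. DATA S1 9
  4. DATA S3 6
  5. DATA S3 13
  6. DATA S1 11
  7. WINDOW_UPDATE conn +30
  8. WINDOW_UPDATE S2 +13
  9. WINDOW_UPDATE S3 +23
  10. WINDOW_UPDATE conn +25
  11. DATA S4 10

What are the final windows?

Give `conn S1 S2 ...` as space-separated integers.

Answer: 51 5 55 29 15

Derivation:
Op 1: conn=45 S1=25 S2=25 S3=25 S4=25 blocked=[]
Op 2: conn=45 S1=25 S2=42 S3=25 S4=25 blocked=[]
Op 3: conn=36 S1=16 S2=42 S3=25 S4=25 blocked=[]
Op 4: conn=30 S1=16 S2=42 S3=19 S4=25 blocked=[]
Op 5: conn=17 S1=16 S2=42 S3=6 S4=25 blocked=[]
Op 6: conn=6 S1=5 S2=42 S3=6 S4=25 blocked=[]
Op 7: conn=36 S1=5 S2=42 S3=6 S4=25 blocked=[]
Op 8: conn=36 S1=5 S2=55 S3=6 S4=25 blocked=[]
Op 9: conn=36 S1=5 S2=55 S3=29 S4=25 blocked=[]
Op 10: conn=61 S1=5 S2=55 S3=29 S4=25 blocked=[]
Op 11: conn=51 S1=5 S2=55 S3=29 S4=15 blocked=[]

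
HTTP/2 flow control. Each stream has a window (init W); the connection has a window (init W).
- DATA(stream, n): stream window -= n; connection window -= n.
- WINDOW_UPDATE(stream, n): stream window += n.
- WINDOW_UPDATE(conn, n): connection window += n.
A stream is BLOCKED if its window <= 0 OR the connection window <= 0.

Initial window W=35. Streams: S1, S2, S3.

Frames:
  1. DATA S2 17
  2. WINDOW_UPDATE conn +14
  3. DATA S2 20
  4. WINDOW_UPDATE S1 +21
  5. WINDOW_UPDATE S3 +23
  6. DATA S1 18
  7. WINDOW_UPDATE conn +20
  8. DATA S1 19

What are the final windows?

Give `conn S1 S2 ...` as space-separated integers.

Answer: -5 19 -2 58

Derivation:
Op 1: conn=18 S1=35 S2=18 S3=35 blocked=[]
Op 2: conn=32 S1=35 S2=18 S3=35 blocked=[]
Op 3: conn=12 S1=35 S2=-2 S3=35 blocked=[2]
Op 4: conn=12 S1=56 S2=-2 S3=35 blocked=[2]
Op 5: conn=12 S1=56 S2=-2 S3=58 blocked=[2]
Op 6: conn=-6 S1=38 S2=-2 S3=58 blocked=[1, 2, 3]
Op 7: conn=14 S1=38 S2=-2 S3=58 blocked=[2]
Op 8: conn=-5 S1=19 S2=-2 S3=58 blocked=[1, 2, 3]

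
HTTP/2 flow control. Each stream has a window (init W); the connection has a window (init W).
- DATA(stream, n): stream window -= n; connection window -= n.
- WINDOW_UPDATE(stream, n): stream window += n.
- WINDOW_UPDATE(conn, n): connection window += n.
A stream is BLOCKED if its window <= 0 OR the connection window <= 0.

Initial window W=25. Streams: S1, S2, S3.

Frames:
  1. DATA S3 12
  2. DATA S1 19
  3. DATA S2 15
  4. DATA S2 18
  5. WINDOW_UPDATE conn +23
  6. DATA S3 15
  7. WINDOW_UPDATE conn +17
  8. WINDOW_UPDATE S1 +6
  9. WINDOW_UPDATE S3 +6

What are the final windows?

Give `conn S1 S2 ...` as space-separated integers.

Answer: -14 12 -8 4

Derivation:
Op 1: conn=13 S1=25 S2=25 S3=13 blocked=[]
Op 2: conn=-6 S1=6 S2=25 S3=13 blocked=[1, 2, 3]
Op 3: conn=-21 S1=6 S2=10 S3=13 blocked=[1, 2, 3]
Op 4: conn=-39 S1=6 S2=-8 S3=13 blocked=[1, 2, 3]
Op 5: conn=-16 S1=6 S2=-8 S3=13 blocked=[1, 2, 3]
Op 6: conn=-31 S1=6 S2=-8 S3=-2 blocked=[1, 2, 3]
Op 7: conn=-14 S1=6 S2=-8 S3=-2 blocked=[1, 2, 3]
Op 8: conn=-14 S1=12 S2=-8 S3=-2 blocked=[1, 2, 3]
Op 9: conn=-14 S1=12 S2=-8 S3=4 blocked=[1, 2, 3]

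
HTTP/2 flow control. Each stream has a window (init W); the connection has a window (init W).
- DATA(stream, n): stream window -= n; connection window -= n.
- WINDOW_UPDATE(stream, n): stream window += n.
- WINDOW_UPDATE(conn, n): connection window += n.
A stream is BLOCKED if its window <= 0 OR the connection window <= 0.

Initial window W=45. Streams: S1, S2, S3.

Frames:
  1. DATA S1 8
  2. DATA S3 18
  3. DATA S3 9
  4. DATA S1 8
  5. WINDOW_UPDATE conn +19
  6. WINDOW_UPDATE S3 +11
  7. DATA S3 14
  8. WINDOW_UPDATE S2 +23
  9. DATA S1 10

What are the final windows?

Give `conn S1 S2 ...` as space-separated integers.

Op 1: conn=37 S1=37 S2=45 S3=45 blocked=[]
Op 2: conn=19 S1=37 S2=45 S3=27 blocked=[]
Op 3: conn=10 S1=37 S2=45 S3=18 blocked=[]
Op 4: conn=2 S1=29 S2=45 S3=18 blocked=[]
Op 5: conn=21 S1=29 S2=45 S3=18 blocked=[]
Op 6: conn=21 S1=29 S2=45 S3=29 blocked=[]
Op 7: conn=7 S1=29 S2=45 S3=15 blocked=[]
Op 8: conn=7 S1=29 S2=68 S3=15 blocked=[]
Op 9: conn=-3 S1=19 S2=68 S3=15 blocked=[1, 2, 3]

Answer: -3 19 68 15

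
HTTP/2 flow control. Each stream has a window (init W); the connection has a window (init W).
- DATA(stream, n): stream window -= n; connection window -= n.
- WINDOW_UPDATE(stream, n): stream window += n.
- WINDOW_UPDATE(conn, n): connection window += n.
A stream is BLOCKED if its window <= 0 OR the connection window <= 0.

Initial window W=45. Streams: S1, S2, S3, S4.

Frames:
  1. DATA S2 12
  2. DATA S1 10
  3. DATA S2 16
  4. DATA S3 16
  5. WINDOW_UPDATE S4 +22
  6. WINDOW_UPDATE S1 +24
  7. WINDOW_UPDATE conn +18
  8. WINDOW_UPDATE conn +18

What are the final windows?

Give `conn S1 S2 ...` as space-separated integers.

Op 1: conn=33 S1=45 S2=33 S3=45 S4=45 blocked=[]
Op 2: conn=23 S1=35 S2=33 S3=45 S4=45 blocked=[]
Op 3: conn=7 S1=35 S2=17 S3=45 S4=45 blocked=[]
Op 4: conn=-9 S1=35 S2=17 S3=29 S4=45 blocked=[1, 2, 3, 4]
Op 5: conn=-9 S1=35 S2=17 S3=29 S4=67 blocked=[1, 2, 3, 4]
Op 6: conn=-9 S1=59 S2=17 S3=29 S4=67 blocked=[1, 2, 3, 4]
Op 7: conn=9 S1=59 S2=17 S3=29 S4=67 blocked=[]
Op 8: conn=27 S1=59 S2=17 S3=29 S4=67 blocked=[]

Answer: 27 59 17 29 67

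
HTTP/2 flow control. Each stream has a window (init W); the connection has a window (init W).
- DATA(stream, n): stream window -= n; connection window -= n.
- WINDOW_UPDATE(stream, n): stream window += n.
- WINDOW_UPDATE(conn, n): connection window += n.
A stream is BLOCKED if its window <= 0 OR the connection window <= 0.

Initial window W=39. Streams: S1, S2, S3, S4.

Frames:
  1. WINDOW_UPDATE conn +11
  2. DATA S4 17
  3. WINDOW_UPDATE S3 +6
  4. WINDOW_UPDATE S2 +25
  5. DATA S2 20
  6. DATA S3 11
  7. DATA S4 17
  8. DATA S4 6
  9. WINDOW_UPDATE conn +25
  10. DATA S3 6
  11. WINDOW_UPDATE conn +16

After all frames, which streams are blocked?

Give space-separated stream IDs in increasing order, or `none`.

Answer: S4

Derivation:
Op 1: conn=50 S1=39 S2=39 S3=39 S4=39 blocked=[]
Op 2: conn=33 S1=39 S2=39 S3=39 S4=22 blocked=[]
Op 3: conn=33 S1=39 S2=39 S3=45 S4=22 blocked=[]
Op 4: conn=33 S1=39 S2=64 S3=45 S4=22 blocked=[]
Op 5: conn=13 S1=39 S2=44 S3=45 S4=22 blocked=[]
Op 6: conn=2 S1=39 S2=44 S3=34 S4=22 blocked=[]
Op 7: conn=-15 S1=39 S2=44 S3=34 S4=5 blocked=[1, 2, 3, 4]
Op 8: conn=-21 S1=39 S2=44 S3=34 S4=-1 blocked=[1, 2, 3, 4]
Op 9: conn=4 S1=39 S2=44 S3=34 S4=-1 blocked=[4]
Op 10: conn=-2 S1=39 S2=44 S3=28 S4=-1 blocked=[1, 2, 3, 4]
Op 11: conn=14 S1=39 S2=44 S3=28 S4=-1 blocked=[4]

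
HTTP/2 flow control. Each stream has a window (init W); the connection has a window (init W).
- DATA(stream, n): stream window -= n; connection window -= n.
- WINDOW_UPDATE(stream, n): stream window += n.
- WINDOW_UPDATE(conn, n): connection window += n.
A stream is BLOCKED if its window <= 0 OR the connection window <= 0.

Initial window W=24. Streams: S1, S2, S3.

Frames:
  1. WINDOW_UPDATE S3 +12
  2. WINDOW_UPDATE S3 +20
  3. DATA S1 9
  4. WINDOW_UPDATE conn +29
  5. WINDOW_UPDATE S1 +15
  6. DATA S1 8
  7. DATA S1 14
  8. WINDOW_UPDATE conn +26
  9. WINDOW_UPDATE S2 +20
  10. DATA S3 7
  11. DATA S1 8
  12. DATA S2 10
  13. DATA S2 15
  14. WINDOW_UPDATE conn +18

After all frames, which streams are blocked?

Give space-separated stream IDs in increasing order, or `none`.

Op 1: conn=24 S1=24 S2=24 S3=36 blocked=[]
Op 2: conn=24 S1=24 S2=24 S3=56 blocked=[]
Op 3: conn=15 S1=15 S2=24 S3=56 blocked=[]
Op 4: conn=44 S1=15 S2=24 S3=56 blocked=[]
Op 5: conn=44 S1=30 S2=24 S3=56 blocked=[]
Op 6: conn=36 S1=22 S2=24 S3=56 blocked=[]
Op 7: conn=22 S1=8 S2=24 S3=56 blocked=[]
Op 8: conn=48 S1=8 S2=24 S3=56 blocked=[]
Op 9: conn=48 S1=8 S2=44 S3=56 blocked=[]
Op 10: conn=41 S1=8 S2=44 S3=49 blocked=[]
Op 11: conn=33 S1=0 S2=44 S3=49 blocked=[1]
Op 12: conn=23 S1=0 S2=34 S3=49 blocked=[1]
Op 13: conn=8 S1=0 S2=19 S3=49 blocked=[1]
Op 14: conn=26 S1=0 S2=19 S3=49 blocked=[1]

Answer: S1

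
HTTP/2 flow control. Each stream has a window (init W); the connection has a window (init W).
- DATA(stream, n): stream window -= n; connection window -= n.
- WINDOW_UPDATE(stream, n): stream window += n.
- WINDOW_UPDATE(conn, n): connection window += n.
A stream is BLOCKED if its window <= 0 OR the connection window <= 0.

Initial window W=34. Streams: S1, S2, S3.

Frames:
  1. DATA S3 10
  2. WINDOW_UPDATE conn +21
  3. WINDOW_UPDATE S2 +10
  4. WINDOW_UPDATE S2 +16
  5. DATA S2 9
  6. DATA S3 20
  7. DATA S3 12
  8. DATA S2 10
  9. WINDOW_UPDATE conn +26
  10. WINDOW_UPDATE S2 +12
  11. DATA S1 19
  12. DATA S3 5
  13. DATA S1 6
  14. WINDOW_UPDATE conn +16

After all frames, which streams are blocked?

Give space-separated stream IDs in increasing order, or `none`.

Op 1: conn=24 S1=34 S2=34 S3=24 blocked=[]
Op 2: conn=45 S1=34 S2=34 S3=24 blocked=[]
Op 3: conn=45 S1=34 S2=44 S3=24 blocked=[]
Op 4: conn=45 S1=34 S2=60 S3=24 blocked=[]
Op 5: conn=36 S1=34 S2=51 S3=24 blocked=[]
Op 6: conn=16 S1=34 S2=51 S3=4 blocked=[]
Op 7: conn=4 S1=34 S2=51 S3=-8 blocked=[3]
Op 8: conn=-6 S1=34 S2=41 S3=-8 blocked=[1, 2, 3]
Op 9: conn=20 S1=34 S2=41 S3=-8 blocked=[3]
Op 10: conn=20 S1=34 S2=53 S3=-8 blocked=[3]
Op 11: conn=1 S1=15 S2=53 S3=-8 blocked=[3]
Op 12: conn=-4 S1=15 S2=53 S3=-13 blocked=[1, 2, 3]
Op 13: conn=-10 S1=9 S2=53 S3=-13 blocked=[1, 2, 3]
Op 14: conn=6 S1=9 S2=53 S3=-13 blocked=[3]

Answer: S3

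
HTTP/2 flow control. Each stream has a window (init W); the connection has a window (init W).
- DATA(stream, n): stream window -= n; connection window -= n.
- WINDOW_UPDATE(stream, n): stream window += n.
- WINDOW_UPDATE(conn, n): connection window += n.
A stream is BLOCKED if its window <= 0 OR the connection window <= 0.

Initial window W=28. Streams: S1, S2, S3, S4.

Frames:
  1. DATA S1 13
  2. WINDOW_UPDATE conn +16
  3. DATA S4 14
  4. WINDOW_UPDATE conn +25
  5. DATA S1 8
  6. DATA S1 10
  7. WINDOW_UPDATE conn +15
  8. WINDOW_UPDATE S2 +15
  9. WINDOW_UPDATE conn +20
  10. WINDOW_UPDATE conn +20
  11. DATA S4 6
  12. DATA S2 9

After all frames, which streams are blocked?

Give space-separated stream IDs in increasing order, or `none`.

Answer: S1

Derivation:
Op 1: conn=15 S1=15 S2=28 S3=28 S4=28 blocked=[]
Op 2: conn=31 S1=15 S2=28 S3=28 S4=28 blocked=[]
Op 3: conn=17 S1=15 S2=28 S3=28 S4=14 blocked=[]
Op 4: conn=42 S1=15 S2=28 S3=28 S4=14 blocked=[]
Op 5: conn=34 S1=7 S2=28 S3=28 S4=14 blocked=[]
Op 6: conn=24 S1=-3 S2=28 S3=28 S4=14 blocked=[1]
Op 7: conn=39 S1=-3 S2=28 S3=28 S4=14 blocked=[1]
Op 8: conn=39 S1=-3 S2=43 S3=28 S4=14 blocked=[1]
Op 9: conn=59 S1=-3 S2=43 S3=28 S4=14 blocked=[1]
Op 10: conn=79 S1=-3 S2=43 S3=28 S4=14 blocked=[1]
Op 11: conn=73 S1=-3 S2=43 S3=28 S4=8 blocked=[1]
Op 12: conn=64 S1=-3 S2=34 S3=28 S4=8 blocked=[1]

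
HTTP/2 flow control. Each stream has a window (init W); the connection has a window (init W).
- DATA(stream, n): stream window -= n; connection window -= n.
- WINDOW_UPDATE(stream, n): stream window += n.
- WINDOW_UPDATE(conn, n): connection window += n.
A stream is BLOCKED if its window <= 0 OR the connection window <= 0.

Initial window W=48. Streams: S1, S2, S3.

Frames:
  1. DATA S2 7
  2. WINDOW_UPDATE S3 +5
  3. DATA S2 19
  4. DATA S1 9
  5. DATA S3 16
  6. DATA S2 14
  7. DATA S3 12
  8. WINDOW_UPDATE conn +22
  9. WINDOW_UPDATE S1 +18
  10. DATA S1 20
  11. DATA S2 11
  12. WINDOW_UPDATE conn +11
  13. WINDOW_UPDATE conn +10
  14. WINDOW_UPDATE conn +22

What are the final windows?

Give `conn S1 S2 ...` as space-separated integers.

Answer: 5 37 -3 25

Derivation:
Op 1: conn=41 S1=48 S2=41 S3=48 blocked=[]
Op 2: conn=41 S1=48 S2=41 S3=53 blocked=[]
Op 3: conn=22 S1=48 S2=22 S3=53 blocked=[]
Op 4: conn=13 S1=39 S2=22 S3=53 blocked=[]
Op 5: conn=-3 S1=39 S2=22 S3=37 blocked=[1, 2, 3]
Op 6: conn=-17 S1=39 S2=8 S3=37 blocked=[1, 2, 3]
Op 7: conn=-29 S1=39 S2=8 S3=25 blocked=[1, 2, 3]
Op 8: conn=-7 S1=39 S2=8 S3=25 blocked=[1, 2, 3]
Op 9: conn=-7 S1=57 S2=8 S3=25 blocked=[1, 2, 3]
Op 10: conn=-27 S1=37 S2=8 S3=25 blocked=[1, 2, 3]
Op 11: conn=-38 S1=37 S2=-3 S3=25 blocked=[1, 2, 3]
Op 12: conn=-27 S1=37 S2=-3 S3=25 blocked=[1, 2, 3]
Op 13: conn=-17 S1=37 S2=-3 S3=25 blocked=[1, 2, 3]
Op 14: conn=5 S1=37 S2=-3 S3=25 blocked=[2]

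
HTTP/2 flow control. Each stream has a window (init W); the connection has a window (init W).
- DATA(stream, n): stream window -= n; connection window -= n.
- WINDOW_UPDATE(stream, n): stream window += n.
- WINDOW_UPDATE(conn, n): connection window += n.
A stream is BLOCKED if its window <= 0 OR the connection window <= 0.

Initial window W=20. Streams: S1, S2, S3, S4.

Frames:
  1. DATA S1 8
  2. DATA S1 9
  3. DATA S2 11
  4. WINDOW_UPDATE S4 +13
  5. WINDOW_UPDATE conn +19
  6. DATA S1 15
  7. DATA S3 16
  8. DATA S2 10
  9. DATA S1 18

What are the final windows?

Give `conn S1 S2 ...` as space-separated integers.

Answer: -48 -30 -1 4 33

Derivation:
Op 1: conn=12 S1=12 S2=20 S3=20 S4=20 blocked=[]
Op 2: conn=3 S1=3 S2=20 S3=20 S4=20 blocked=[]
Op 3: conn=-8 S1=3 S2=9 S3=20 S4=20 blocked=[1, 2, 3, 4]
Op 4: conn=-8 S1=3 S2=9 S3=20 S4=33 blocked=[1, 2, 3, 4]
Op 5: conn=11 S1=3 S2=9 S3=20 S4=33 blocked=[]
Op 6: conn=-4 S1=-12 S2=9 S3=20 S4=33 blocked=[1, 2, 3, 4]
Op 7: conn=-20 S1=-12 S2=9 S3=4 S4=33 blocked=[1, 2, 3, 4]
Op 8: conn=-30 S1=-12 S2=-1 S3=4 S4=33 blocked=[1, 2, 3, 4]
Op 9: conn=-48 S1=-30 S2=-1 S3=4 S4=33 blocked=[1, 2, 3, 4]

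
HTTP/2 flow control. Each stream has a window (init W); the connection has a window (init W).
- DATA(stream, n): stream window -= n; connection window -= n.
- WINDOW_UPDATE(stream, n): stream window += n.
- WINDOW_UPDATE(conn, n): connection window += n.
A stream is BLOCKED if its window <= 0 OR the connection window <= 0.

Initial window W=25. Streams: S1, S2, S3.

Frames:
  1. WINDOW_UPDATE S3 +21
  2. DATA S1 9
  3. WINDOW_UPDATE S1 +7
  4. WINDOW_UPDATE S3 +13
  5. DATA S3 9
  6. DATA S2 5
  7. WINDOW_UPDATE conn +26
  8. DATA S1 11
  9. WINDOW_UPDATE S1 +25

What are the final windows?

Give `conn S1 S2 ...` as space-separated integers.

Op 1: conn=25 S1=25 S2=25 S3=46 blocked=[]
Op 2: conn=16 S1=16 S2=25 S3=46 blocked=[]
Op 3: conn=16 S1=23 S2=25 S3=46 blocked=[]
Op 4: conn=16 S1=23 S2=25 S3=59 blocked=[]
Op 5: conn=7 S1=23 S2=25 S3=50 blocked=[]
Op 6: conn=2 S1=23 S2=20 S3=50 blocked=[]
Op 7: conn=28 S1=23 S2=20 S3=50 blocked=[]
Op 8: conn=17 S1=12 S2=20 S3=50 blocked=[]
Op 9: conn=17 S1=37 S2=20 S3=50 blocked=[]

Answer: 17 37 20 50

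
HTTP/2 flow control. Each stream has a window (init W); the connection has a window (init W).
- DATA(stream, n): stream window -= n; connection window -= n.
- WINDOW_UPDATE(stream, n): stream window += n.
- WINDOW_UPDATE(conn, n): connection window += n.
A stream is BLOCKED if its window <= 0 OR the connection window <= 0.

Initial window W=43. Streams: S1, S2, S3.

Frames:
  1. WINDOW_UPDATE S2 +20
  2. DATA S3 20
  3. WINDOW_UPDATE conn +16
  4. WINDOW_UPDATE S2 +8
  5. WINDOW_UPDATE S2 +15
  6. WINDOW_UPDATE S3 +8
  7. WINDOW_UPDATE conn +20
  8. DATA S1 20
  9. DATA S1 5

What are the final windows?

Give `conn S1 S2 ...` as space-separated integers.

Op 1: conn=43 S1=43 S2=63 S3=43 blocked=[]
Op 2: conn=23 S1=43 S2=63 S3=23 blocked=[]
Op 3: conn=39 S1=43 S2=63 S3=23 blocked=[]
Op 4: conn=39 S1=43 S2=71 S3=23 blocked=[]
Op 5: conn=39 S1=43 S2=86 S3=23 blocked=[]
Op 6: conn=39 S1=43 S2=86 S3=31 blocked=[]
Op 7: conn=59 S1=43 S2=86 S3=31 blocked=[]
Op 8: conn=39 S1=23 S2=86 S3=31 blocked=[]
Op 9: conn=34 S1=18 S2=86 S3=31 blocked=[]

Answer: 34 18 86 31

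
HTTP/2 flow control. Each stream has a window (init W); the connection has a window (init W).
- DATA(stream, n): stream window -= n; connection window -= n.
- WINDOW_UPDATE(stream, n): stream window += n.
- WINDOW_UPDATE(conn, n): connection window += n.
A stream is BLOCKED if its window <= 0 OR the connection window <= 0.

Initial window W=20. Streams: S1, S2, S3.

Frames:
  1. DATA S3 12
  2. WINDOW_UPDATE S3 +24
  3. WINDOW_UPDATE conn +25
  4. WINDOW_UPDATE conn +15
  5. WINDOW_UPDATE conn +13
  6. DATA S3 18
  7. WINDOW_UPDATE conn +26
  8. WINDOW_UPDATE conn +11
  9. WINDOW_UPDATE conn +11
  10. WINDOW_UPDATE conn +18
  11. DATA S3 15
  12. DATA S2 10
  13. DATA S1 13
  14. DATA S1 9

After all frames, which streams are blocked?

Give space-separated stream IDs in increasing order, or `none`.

Op 1: conn=8 S1=20 S2=20 S3=8 blocked=[]
Op 2: conn=8 S1=20 S2=20 S3=32 blocked=[]
Op 3: conn=33 S1=20 S2=20 S3=32 blocked=[]
Op 4: conn=48 S1=20 S2=20 S3=32 blocked=[]
Op 5: conn=61 S1=20 S2=20 S3=32 blocked=[]
Op 6: conn=43 S1=20 S2=20 S3=14 blocked=[]
Op 7: conn=69 S1=20 S2=20 S3=14 blocked=[]
Op 8: conn=80 S1=20 S2=20 S3=14 blocked=[]
Op 9: conn=91 S1=20 S2=20 S3=14 blocked=[]
Op 10: conn=109 S1=20 S2=20 S3=14 blocked=[]
Op 11: conn=94 S1=20 S2=20 S3=-1 blocked=[3]
Op 12: conn=84 S1=20 S2=10 S3=-1 blocked=[3]
Op 13: conn=71 S1=7 S2=10 S3=-1 blocked=[3]
Op 14: conn=62 S1=-2 S2=10 S3=-1 blocked=[1, 3]

Answer: S1 S3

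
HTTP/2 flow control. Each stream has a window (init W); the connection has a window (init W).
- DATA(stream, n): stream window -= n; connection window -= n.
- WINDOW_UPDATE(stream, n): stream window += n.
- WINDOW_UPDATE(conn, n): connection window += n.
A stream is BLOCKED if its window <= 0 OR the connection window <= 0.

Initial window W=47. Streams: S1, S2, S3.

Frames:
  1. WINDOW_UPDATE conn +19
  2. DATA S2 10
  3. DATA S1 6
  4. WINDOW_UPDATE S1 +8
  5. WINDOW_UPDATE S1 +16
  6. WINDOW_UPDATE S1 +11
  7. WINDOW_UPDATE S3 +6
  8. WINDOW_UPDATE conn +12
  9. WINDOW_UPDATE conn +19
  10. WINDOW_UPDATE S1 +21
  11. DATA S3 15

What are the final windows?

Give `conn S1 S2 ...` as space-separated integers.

Op 1: conn=66 S1=47 S2=47 S3=47 blocked=[]
Op 2: conn=56 S1=47 S2=37 S3=47 blocked=[]
Op 3: conn=50 S1=41 S2=37 S3=47 blocked=[]
Op 4: conn=50 S1=49 S2=37 S3=47 blocked=[]
Op 5: conn=50 S1=65 S2=37 S3=47 blocked=[]
Op 6: conn=50 S1=76 S2=37 S3=47 blocked=[]
Op 7: conn=50 S1=76 S2=37 S3=53 blocked=[]
Op 8: conn=62 S1=76 S2=37 S3=53 blocked=[]
Op 9: conn=81 S1=76 S2=37 S3=53 blocked=[]
Op 10: conn=81 S1=97 S2=37 S3=53 blocked=[]
Op 11: conn=66 S1=97 S2=37 S3=38 blocked=[]

Answer: 66 97 37 38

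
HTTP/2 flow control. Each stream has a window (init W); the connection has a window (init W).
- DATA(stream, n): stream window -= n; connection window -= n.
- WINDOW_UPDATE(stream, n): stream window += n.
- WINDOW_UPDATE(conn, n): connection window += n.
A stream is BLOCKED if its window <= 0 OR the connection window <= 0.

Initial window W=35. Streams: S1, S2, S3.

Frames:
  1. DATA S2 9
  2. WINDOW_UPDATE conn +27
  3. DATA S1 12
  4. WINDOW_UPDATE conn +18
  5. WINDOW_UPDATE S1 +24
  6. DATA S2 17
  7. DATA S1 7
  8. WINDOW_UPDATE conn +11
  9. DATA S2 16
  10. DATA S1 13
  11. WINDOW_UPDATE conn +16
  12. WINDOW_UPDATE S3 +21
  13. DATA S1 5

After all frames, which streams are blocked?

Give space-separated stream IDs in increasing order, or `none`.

Op 1: conn=26 S1=35 S2=26 S3=35 blocked=[]
Op 2: conn=53 S1=35 S2=26 S3=35 blocked=[]
Op 3: conn=41 S1=23 S2=26 S3=35 blocked=[]
Op 4: conn=59 S1=23 S2=26 S3=35 blocked=[]
Op 5: conn=59 S1=47 S2=26 S3=35 blocked=[]
Op 6: conn=42 S1=47 S2=9 S3=35 blocked=[]
Op 7: conn=35 S1=40 S2=9 S3=35 blocked=[]
Op 8: conn=46 S1=40 S2=9 S3=35 blocked=[]
Op 9: conn=30 S1=40 S2=-7 S3=35 blocked=[2]
Op 10: conn=17 S1=27 S2=-7 S3=35 blocked=[2]
Op 11: conn=33 S1=27 S2=-7 S3=35 blocked=[2]
Op 12: conn=33 S1=27 S2=-7 S3=56 blocked=[2]
Op 13: conn=28 S1=22 S2=-7 S3=56 blocked=[2]

Answer: S2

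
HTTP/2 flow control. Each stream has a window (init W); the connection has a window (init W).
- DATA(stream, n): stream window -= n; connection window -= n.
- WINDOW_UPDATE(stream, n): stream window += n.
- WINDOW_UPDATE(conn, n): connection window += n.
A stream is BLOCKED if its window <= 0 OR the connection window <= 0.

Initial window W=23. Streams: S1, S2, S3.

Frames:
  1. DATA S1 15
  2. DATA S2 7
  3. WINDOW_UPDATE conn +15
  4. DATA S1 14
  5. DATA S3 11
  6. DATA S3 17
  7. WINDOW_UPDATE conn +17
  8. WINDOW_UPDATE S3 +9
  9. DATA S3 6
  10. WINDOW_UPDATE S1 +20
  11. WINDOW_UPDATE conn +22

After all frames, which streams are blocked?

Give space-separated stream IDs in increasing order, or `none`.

Answer: S3

Derivation:
Op 1: conn=8 S1=8 S2=23 S3=23 blocked=[]
Op 2: conn=1 S1=8 S2=16 S3=23 blocked=[]
Op 3: conn=16 S1=8 S2=16 S3=23 blocked=[]
Op 4: conn=2 S1=-6 S2=16 S3=23 blocked=[1]
Op 5: conn=-9 S1=-6 S2=16 S3=12 blocked=[1, 2, 3]
Op 6: conn=-26 S1=-6 S2=16 S3=-5 blocked=[1, 2, 3]
Op 7: conn=-9 S1=-6 S2=16 S3=-5 blocked=[1, 2, 3]
Op 8: conn=-9 S1=-6 S2=16 S3=4 blocked=[1, 2, 3]
Op 9: conn=-15 S1=-6 S2=16 S3=-2 blocked=[1, 2, 3]
Op 10: conn=-15 S1=14 S2=16 S3=-2 blocked=[1, 2, 3]
Op 11: conn=7 S1=14 S2=16 S3=-2 blocked=[3]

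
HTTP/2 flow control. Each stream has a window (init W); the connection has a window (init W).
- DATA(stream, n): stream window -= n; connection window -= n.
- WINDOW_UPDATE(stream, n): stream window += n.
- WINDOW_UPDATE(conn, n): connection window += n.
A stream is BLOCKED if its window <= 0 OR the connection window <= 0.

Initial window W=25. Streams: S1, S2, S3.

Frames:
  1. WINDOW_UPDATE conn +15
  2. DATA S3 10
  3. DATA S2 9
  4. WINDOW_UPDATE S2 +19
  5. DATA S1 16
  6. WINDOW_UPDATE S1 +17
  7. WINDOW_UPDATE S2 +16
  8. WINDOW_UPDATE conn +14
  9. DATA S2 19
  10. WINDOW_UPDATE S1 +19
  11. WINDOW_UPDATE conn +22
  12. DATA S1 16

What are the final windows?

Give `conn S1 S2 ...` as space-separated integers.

Answer: 6 29 32 15

Derivation:
Op 1: conn=40 S1=25 S2=25 S3=25 blocked=[]
Op 2: conn=30 S1=25 S2=25 S3=15 blocked=[]
Op 3: conn=21 S1=25 S2=16 S3=15 blocked=[]
Op 4: conn=21 S1=25 S2=35 S3=15 blocked=[]
Op 5: conn=5 S1=9 S2=35 S3=15 blocked=[]
Op 6: conn=5 S1=26 S2=35 S3=15 blocked=[]
Op 7: conn=5 S1=26 S2=51 S3=15 blocked=[]
Op 8: conn=19 S1=26 S2=51 S3=15 blocked=[]
Op 9: conn=0 S1=26 S2=32 S3=15 blocked=[1, 2, 3]
Op 10: conn=0 S1=45 S2=32 S3=15 blocked=[1, 2, 3]
Op 11: conn=22 S1=45 S2=32 S3=15 blocked=[]
Op 12: conn=6 S1=29 S2=32 S3=15 blocked=[]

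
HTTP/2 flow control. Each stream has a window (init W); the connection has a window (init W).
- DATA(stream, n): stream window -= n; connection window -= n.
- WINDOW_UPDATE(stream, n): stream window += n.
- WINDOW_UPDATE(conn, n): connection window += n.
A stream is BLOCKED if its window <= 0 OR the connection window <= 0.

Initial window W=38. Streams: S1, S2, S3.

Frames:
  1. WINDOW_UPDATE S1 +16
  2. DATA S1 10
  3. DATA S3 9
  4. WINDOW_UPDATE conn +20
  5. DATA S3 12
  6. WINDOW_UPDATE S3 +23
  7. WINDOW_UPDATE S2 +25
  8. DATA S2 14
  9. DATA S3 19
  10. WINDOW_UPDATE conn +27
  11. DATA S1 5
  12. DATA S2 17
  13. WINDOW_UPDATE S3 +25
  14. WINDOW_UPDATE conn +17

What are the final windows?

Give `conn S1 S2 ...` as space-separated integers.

Answer: 16 39 32 46

Derivation:
Op 1: conn=38 S1=54 S2=38 S3=38 blocked=[]
Op 2: conn=28 S1=44 S2=38 S3=38 blocked=[]
Op 3: conn=19 S1=44 S2=38 S3=29 blocked=[]
Op 4: conn=39 S1=44 S2=38 S3=29 blocked=[]
Op 5: conn=27 S1=44 S2=38 S3=17 blocked=[]
Op 6: conn=27 S1=44 S2=38 S3=40 blocked=[]
Op 7: conn=27 S1=44 S2=63 S3=40 blocked=[]
Op 8: conn=13 S1=44 S2=49 S3=40 blocked=[]
Op 9: conn=-6 S1=44 S2=49 S3=21 blocked=[1, 2, 3]
Op 10: conn=21 S1=44 S2=49 S3=21 blocked=[]
Op 11: conn=16 S1=39 S2=49 S3=21 blocked=[]
Op 12: conn=-1 S1=39 S2=32 S3=21 blocked=[1, 2, 3]
Op 13: conn=-1 S1=39 S2=32 S3=46 blocked=[1, 2, 3]
Op 14: conn=16 S1=39 S2=32 S3=46 blocked=[]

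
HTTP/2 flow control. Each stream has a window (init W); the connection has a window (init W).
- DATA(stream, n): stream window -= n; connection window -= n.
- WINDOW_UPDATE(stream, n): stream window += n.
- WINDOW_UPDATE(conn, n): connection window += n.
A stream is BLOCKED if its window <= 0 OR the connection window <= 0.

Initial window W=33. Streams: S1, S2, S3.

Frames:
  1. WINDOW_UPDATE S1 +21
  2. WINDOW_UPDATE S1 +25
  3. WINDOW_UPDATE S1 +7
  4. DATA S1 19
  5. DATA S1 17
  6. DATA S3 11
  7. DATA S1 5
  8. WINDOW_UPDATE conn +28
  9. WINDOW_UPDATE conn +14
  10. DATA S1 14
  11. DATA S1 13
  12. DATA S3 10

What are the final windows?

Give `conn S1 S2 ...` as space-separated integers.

Answer: -14 18 33 12

Derivation:
Op 1: conn=33 S1=54 S2=33 S3=33 blocked=[]
Op 2: conn=33 S1=79 S2=33 S3=33 blocked=[]
Op 3: conn=33 S1=86 S2=33 S3=33 blocked=[]
Op 4: conn=14 S1=67 S2=33 S3=33 blocked=[]
Op 5: conn=-3 S1=50 S2=33 S3=33 blocked=[1, 2, 3]
Op 6: conn=-14 S1=50 S2=33 S3=22 blocked=[1, 2, 3]
Op 7: conn=-19 S1=45 S2=33 S3=22 blocked=[1, 2, 3]
Op 8: conn=9 S1=45 S2=33 S3=22 blocked=[]
Op 9: conn=23 S1=45 S2=33 S3=22 blocked=[]
Op 10: conn=9 S1=31 S2=33 S3=22 blocked=[]
Op 11: conn=-4 S1=18 S2=33 S3=22 blocked=[1, 2, 3]
Op 12: conn=-14 S1=18 S2=33 S3=12 blocked=[1, 2, 3]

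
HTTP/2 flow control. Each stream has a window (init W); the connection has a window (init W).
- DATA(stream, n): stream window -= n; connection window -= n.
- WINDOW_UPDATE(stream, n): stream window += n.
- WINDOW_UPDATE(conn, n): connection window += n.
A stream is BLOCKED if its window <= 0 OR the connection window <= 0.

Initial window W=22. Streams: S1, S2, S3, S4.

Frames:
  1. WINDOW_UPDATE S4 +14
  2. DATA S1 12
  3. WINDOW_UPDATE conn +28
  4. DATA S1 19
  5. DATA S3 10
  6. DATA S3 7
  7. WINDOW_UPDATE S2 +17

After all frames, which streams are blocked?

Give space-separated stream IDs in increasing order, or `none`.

Answer: S1

Derivation:
Op 1: conn=22 S1=22 S2=22 S3=22 S4=36 blocked=[]
Op 2: conn=10 S1=10 S2=22 S3=22 S4=36 blocked=[]
Op 3: conn=38 S1=10 S2=22 S3=22 S4=36 blocked=[]
Op 4: conn=19 S1=-9 S2=22 S3=22 S4=36 blocked=[1]
Op 5: conn=9 S1=-9 S2=22 S3=12 S4=36 blocked=[1]
Op 6: conn=2 S1=-9 S2=22 S3=5 S4=36 blocked=[1]
Op 7: conn=2 S1=-9 S2=39 S3=5 S4=36 blocked=[1]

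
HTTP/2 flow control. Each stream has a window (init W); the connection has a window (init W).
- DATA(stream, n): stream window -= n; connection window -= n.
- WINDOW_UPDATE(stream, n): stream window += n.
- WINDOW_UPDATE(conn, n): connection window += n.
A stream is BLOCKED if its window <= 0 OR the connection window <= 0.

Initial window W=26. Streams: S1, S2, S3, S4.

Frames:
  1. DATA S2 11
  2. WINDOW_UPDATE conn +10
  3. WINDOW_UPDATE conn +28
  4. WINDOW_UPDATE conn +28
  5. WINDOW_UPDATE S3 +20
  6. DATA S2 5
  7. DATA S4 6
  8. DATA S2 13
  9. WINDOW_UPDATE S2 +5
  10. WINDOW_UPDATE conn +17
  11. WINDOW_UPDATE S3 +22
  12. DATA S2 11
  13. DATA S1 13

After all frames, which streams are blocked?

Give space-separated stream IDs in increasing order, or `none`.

Op 1: conn=15 S1=26 S2=15 S3=26 S4=26 blocked=[]
Op 2: conn=25 S1=26 S2=15 S3=26 S4=26 blocked=[]
Op 3: conn=53 S1=26 S2=15 S3=26 S4=26 blocked=[]
Op 4: conn=81 S1=26 S2=15 S3=26 S4=26 blocked=[]
Op 5: conn=81 S1=26 S2=15 S3=46 S4=26 blocked=[]
Op 6: conn=76 S1=26 S2=10 S3=46 S4=26 blocked=[]
Op 7: conn=70 S1=26 S2=10 S3=46 S4=20 blocked=[]
Op 8: conn=57 S1=26 S2=-3 S3=46 S4=20 blocked=[2]
Op 9: conn=57 S1=26 S2=2 S3=46 S4=20 blocked=[]
Op 10: conn=74 S1=26 S2=2 S3=46 S4=20 blocked=[]
Op 11: conn=74 S1=26 S2=2 S3=68 S4=20 blocked=[]
Op 12: conn=63 S1=26 S2=-9 S3=68 S4=20 blocked=[2]
Op 13: conn=50 S1=13 S2=-9 S3=68 S4=20 blocked=[2]

Answer: S2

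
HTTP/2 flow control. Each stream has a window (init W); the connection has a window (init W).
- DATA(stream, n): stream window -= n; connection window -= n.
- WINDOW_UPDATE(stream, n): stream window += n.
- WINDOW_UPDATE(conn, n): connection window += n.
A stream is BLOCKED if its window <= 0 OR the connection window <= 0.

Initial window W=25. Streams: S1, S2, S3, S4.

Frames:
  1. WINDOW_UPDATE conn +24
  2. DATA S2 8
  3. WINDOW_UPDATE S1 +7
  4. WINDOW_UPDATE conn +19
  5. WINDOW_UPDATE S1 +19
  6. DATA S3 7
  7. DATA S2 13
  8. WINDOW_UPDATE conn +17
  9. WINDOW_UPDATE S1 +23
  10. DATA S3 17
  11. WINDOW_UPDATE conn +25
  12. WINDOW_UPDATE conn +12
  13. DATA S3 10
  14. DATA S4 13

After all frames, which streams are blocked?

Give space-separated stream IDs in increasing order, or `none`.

Op 1: conn=49 S1=25 S2=25 S3=25 S4=25 blocked=[]
Op 2: conn=41 S1=25 S2=17 S3=25 S4=25 blocked=[]
Op 3: conn=41 S1=32 S2=17 S3=25 S4=25 blocked=[]
Op 4: conn=60 S1=32 S2=17 S3=25 S4=25 blocked=[]
Op 5: conn=60 S1=51 S2=17 S3=25 S4=25 blocked=[]
Op 6: conn=53 S1=51 S2=17 S3=18 S4=25 blocked=[]
Op 7: conn=40 S1=51 S2=4 S3=18 S4=25 blocked=[]
Op 8: conn=57 S1=51 S2=4 S3=18 S4=25 blocked=[]
Op 9: conn=57 S1=74 S2=4 S3=18 S4=25 blocked=[]
Op 10: conn=40 S1=74 S2=4 S3=1 S4=25 blocked=[]
Op 11: conn=65 S1=74 S2=4 S3=1 S4=25 blocked=[]
Op 12: conn=77 S1=74 S2=4 S3=1 S4=25 blocked=[]
Op 13: conn=67 S1=74 S2=4 S3=-9 S4=25 blocked=[3]
Op 14: conn=54 S1=74 S2=4 S3=-9 S4=12 blocked=[3]

Answer: S3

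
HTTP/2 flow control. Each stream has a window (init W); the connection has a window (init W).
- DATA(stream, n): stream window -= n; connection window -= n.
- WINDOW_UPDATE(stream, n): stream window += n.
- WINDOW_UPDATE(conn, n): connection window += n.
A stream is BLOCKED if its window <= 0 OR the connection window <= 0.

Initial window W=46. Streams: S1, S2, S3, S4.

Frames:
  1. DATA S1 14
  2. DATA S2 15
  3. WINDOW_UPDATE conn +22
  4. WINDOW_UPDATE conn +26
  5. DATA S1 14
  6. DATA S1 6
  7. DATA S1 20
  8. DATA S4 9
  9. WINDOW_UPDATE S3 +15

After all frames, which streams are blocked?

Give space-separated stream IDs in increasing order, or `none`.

Op 1: conn=32 S1=32 S2=46 S3=46 S4=46 blocked=[]
Op 2: conn=17 S1=32 S2=31 S3=46 S4=46 blocked=[]
Op 3: conn=39 S1=32 S2=31 S3=46 S4=46 blocked=[]
Op 4: conn=65 S1=32 S2=31 S3=46 S4=46 blocked=[]
Op 5: conn=51 S1=18 S2=31 S3=46 S4=46 blocked=[]
Op 6: conn=45 S1=12 S2=31 S3=46 S4=46 blocked=[]
Op 7: conn=25 S1=-8 S2=31 S3=46 S4=46 blocked=[1]
Op 8: conn=16 S1=-8 S2=31 S3=46 S4=37 blocked=[1]
Op 9: conn=16 S1=-8 S2=31 S3=61 S4=37 blocked=[1]

Answer: S1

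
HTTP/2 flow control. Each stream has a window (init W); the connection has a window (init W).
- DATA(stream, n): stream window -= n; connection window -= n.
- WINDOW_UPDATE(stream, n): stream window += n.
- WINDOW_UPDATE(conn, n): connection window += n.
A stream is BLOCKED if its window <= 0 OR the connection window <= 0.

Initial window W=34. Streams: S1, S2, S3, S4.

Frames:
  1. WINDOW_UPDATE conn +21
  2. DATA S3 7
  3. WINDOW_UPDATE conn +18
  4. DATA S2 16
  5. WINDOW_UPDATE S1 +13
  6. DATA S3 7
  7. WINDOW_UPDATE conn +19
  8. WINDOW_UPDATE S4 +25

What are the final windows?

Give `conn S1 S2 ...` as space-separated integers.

Answer: 62 47 18 20 59

Derivation:
Op 1: conn=55 S1=34 S2=34 S3=34 S4=34 blocked=[]
Op 2: conn=48 S1=34 S2=34 S3=27 S4=34 blocked=[]
Op 3: conn=66 S1=34 S2=34 S3=27 S4=34 blocked=[]
Op 4: conn=50 S1=34 S2=18 S3=27 S4=34 blocked=[]
Op 5: conn=50 S1=47 S2=18 S3=27 S4=34 blocked=[]
Op 6: conn=43 S1=47 S2=18 S3=20 S4=34 blocked=[]
Op 7: conn=62 S1=47 S2=18 S3=20 S4=34 blocked=[]
Op 8: conn=62 S1=47 S2=18 S3=20 S4=59 blocked=[]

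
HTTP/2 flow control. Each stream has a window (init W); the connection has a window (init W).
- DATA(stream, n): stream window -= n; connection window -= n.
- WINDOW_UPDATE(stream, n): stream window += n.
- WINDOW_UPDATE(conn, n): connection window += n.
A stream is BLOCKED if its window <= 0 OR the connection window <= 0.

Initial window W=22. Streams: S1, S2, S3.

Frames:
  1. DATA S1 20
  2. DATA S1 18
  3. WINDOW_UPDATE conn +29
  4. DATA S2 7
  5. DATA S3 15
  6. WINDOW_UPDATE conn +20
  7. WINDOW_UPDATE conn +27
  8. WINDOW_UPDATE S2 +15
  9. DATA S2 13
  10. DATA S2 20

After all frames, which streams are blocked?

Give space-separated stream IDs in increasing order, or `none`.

Answer: S1 S2

Derivation:
Op 1: conn=2 S1=2 S2=22 S3=22 blocked=[]
Op 2: conn=-16 S1=-16 S2=22 S3=22 blocked=[1, 2, 3]
Op 3: conn=13 S1=-16 S2=22 S3=22 blocked=[1]
Op 4: conn=6 S1=-16 S2=15 S3=22 blocked=[1]
Op 5: conn=-9 S1=-16 S2=15 S3=7 blocked=[1, 2, 3]
Op 6: conn=11 S1=-16 S2=15 S3=7 blocked=[1]
Op 7: conn=38 S1=-16 S2=15 S3=7 blocked=[1]
Op 8: conn=38 S1=-16 S2=30 S3=7 blocked=[1]
Op 9: conn=25 S1=-16 S2=17 S3=7 blocked=[1]
Op 10: conn=5 S1=-16 S2=-3 S3=7 blocked=[1, 2]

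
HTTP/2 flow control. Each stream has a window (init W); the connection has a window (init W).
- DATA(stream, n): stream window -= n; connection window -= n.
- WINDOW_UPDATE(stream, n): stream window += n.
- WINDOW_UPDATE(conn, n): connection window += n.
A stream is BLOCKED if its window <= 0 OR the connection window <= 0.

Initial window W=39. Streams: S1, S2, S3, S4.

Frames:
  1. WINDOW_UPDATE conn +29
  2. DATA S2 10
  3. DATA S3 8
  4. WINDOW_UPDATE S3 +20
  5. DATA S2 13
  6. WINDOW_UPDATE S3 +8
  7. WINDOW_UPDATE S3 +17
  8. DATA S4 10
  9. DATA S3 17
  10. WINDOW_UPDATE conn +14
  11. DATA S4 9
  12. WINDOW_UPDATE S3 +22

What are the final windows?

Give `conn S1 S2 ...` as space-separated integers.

Answer: 15 39 16 81 20

Derivation:
Op 1: conn=68 S1=39 S2=39 S3=39 S4=39 blocked=[]
Op 2: conn=58 S1=39 S2=29 S3=39 S4=39 blocked=[]
Op 3: conn=50 S1=39 S2=29 S3=31 S4=39 blocked=[]
Op 4: conn=50 S1=39 S2=29 S3=51 S4=39 blocked=[]
Op 5: conn=37 S1=39 S2=16 S3=51 S4=39 blocked=[]
Op 6: conn=37 S1=39 S2=16 S3=59 S4=39 blocked=[]
Op 7: conn=37 S1=39 S2=16 S3=76 S4=39 blocked=[]
Op 8: conn=27 S1=39 S2=16 S3=76 S4=29 blocked=[]
Op 9: conn=10 S1=39 S2=16 S3=59 S4=29 blocked=[]
Op 10: conn=24 S1=39 S2=16 S3=59 S4=29 blocked=[]
Op 11: conn=15 S1=39 S2=16 S3=59 S4=20 blocked=[]
Op 12: conn=15 S1=39 S2=16 S3=81 S4=20 blocked=[]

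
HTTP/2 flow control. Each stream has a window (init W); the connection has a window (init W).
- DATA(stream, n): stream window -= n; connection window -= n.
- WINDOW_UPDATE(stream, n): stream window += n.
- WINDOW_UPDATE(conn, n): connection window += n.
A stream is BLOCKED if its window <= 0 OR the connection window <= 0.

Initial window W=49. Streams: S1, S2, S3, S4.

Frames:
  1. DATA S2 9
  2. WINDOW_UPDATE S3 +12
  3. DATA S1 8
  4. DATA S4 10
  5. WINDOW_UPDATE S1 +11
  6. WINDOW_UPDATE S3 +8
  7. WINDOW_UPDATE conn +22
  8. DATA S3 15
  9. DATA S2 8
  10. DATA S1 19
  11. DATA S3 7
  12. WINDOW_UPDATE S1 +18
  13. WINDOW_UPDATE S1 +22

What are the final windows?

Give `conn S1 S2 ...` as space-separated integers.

Answer: -5 73 32 47 39

Derivation:
Op 1: conn=40 S1=49 S2=40 S3=49 S4=49 blocked=[]
Op 2: conn=40 S1=49 S2=40 S3=61 S4=49 blocked=[]
Op 3: conn=32 S1=41 S2=40 S3=61 S4=49 blocked=[]
Op 4: conn=22 S1=41 S2=40 S3=61 S4=39 blocked=[]
Op 5: conn=22 S1=52 S2=40 S3=61 S4=39 blocked=[]
Op 6: conn=22 S1=52 S2=40 S3=69 S4=39 blocked=[]
Op 7: conn=44 S1=52 S2=40 S3=69 S4=39 blocked=[]
Op 8: conn=29 S1=52 S2=40 S3=54 S4=39 blocked=[]
Op 9: conn=21 S1=52 S2=32 S3=54 S4=39 blocked=[]
Op 10: conn=2 S1=33 S2=32 S3=54 S4=39 blocked=[]
Op 11: conn=-5 S1=33 S2=32 S3=47 S4=39 blocked=[1, 2, 3, 4]
Op 12: conn=-5 S1=51 S2=32 S3=47 S4=39 blocked=[1, 2, 3, 4]
Op 13: conn=-5 S1=73 S2=32 S3=47 S4=39 blocked=[1, 2, 3, 4]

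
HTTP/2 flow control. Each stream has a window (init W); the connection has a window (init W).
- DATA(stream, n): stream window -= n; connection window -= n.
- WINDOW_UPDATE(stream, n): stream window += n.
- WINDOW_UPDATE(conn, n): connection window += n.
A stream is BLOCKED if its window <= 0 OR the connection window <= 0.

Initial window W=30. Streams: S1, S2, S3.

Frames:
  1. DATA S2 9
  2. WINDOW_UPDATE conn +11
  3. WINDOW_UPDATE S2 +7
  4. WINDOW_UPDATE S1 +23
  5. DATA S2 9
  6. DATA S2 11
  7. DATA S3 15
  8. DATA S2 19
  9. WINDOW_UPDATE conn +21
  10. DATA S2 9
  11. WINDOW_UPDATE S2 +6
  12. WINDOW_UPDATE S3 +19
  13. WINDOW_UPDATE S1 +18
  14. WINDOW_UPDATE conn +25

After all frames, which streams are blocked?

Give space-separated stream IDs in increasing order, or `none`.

Op 1: conn=21 S1=30 S2=21 S3=30 blocked=[]
Op 2: conn=32 S1=30 S2=21 S3=30 blocked=[]
Op 3: conn=32 S1=30 S2=28 S3=30 blocked=[]
Op 4: conn=32 S1=53 S2=28 S3=30 blocked=[]
Op 5: conn=23 S1=53 S2=19 S3=30 blocked=[]
Op 6: conn=12 S1=53 S2=8 S3=30 blocked=[]
Op 7: conn=-3 S1=53 S2=8 S3=15 blocked=[1, 2, 3]
Op 8: conn=-22 S1=53 S2=-11 S3=15 blocked=[1, 2, 3]
Op 9: conn=-1 S1=53 S2=-11 S3=15 blocked=[1, 2, 3]
Op 10: conn=-10 S1=53 S2=-20 S3=15 blocked=[1, 2, 3]
Op 11: conn=-10 S1=53 S2=-14 S3=15 blocked=[1, 2, 3]
Op 12: conn=-10 S1=53 S2=-14 S3=34 blocked=[1, 2, 3]
Op 13: conn=-10 S1=71 S2=-14 S3=34 blocked=[1, 2, 3]
Op 14: conn=15 S1=71 S2=-14 S3=34 blocked=[2]

Answer: S2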